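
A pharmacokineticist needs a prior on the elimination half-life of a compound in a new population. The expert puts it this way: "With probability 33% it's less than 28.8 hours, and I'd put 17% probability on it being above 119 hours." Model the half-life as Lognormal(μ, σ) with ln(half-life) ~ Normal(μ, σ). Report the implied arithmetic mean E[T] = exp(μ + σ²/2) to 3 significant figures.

If T ~ Lognormal(μ,σ) then ln T ~ Normal(μ,σ), so the p-quantile of ln T is μ + z_p·σ.
ln(28.8) = 3.36 and ln(119) = 4.779; z_{0.33} = -0.4399, z_{0.83} = 0.9542.
σ = (4.779 − 3.36)/(0.9542 − (-0.4399)) = 1.018.
μ = 3.36 − (-0.4399)·1.018 = 3.808.
E[T] = exp(μ + σ²/2) = exp(3.808 + 0.5179) = 75.6 hours.

E[T] ≈ 75.6 hours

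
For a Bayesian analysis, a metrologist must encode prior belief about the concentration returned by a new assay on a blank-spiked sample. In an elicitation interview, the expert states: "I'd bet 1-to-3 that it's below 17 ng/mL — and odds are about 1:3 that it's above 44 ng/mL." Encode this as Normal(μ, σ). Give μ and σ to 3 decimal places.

For Normal(μ,σ), the p-quantile is μ + z_p·σ. Here z_{0.25} = -0.6745, z_{0.75} = 0.6745.
So 17 = μ − 0.6745σ and 44 = μ + 0.6745σ.
Subtracting: σ = (44 − 17)/(0.6745 − (-0.6745)) = 20.015.
Then μ = 17 − (-0.6745)·20.015 = 30.500.

μ = 30.500, σ = 20.015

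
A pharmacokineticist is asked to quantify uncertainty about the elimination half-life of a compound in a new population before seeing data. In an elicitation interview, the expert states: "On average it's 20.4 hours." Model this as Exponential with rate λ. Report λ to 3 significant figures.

Exponential mean = 1/λ, so λ = 1/20.4 = 0.049.

λ ≈ 0.049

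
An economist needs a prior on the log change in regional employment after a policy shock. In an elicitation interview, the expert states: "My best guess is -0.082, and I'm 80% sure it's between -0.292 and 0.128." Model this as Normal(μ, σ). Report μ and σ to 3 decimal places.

μ = -0.082, σ = 0.164

A symmetric 80% interval runs μ ± z·σ with z = 1.282.
Half-width = 0.21, so σ = 0.21/1.282 = 0.164.
μ is the stated best guess, -0.082.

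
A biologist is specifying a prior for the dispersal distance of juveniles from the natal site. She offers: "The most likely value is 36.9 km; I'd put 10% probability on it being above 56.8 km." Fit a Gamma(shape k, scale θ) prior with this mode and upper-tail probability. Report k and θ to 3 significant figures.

k ≈ 11, θ ≈ 3.68

Gamma(k,θ) with k>1 has mode (k−1)θ, so θ = 36.9/(k−1).
Need P(X < 56.8) = 0.9 with θ tied to k this way. Start at k = 2, θ = 36.9: P(X<56.8) ≈ 0.455.
Too low — raise k to concentrate. Iterating converges to k ≈ 11.
Then θ = 36.9/(11−1) ≈ 3.68.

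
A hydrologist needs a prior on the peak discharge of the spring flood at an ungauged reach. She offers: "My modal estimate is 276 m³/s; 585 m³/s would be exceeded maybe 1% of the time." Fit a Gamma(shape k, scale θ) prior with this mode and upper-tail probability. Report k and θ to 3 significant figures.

Gamma(k,θ) with k>1 has mode (k−1)θ, so θ = 276/(k−1).
Need P(X < 585) = 0.99 with θ tied to k this way. Start at k = 2, θ = 276: P(X<585) ≈ 0.625.
Too low — raise k to concentrate. Iterating converges to k ≈ 9.61.
Then θ = 276/(9.61−1) ≈ 32.1.

k ≈ 9.61, θ ≈ 32.1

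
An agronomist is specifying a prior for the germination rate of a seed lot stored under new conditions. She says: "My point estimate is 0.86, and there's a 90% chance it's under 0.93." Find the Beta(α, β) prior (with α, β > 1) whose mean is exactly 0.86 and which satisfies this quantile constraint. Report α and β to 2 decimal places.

With mean 0.86 fixed, write α = 0.86s, β = 0.14s where s = α+β.
Need P(θ < 0.93) = 0.9 under Beta(0.86s, 0.14s). Normal approximation: (q−m)/√(m(1−m)/s) ≈ z_{0.9} = 1.28, so s ≈ 0.86·0.14·(1.28)²/(0.93−0.86)² = 40.4.
At s = 40.4: P(θ<0.93) ≈ 0.923. Adjusting to match 0.9 gives s ≈ 33.71.
So α = 0.86·33.71 ≈ 28.99, β = 0.14·33.71 ≈ 4.72.

α ≈ 28.99, β ≈ 4.72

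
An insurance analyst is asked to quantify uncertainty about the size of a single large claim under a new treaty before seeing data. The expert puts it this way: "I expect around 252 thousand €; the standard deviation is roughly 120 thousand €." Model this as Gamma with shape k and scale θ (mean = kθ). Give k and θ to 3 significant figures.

k ≈ 4.41, θ ≈ 57.1

For Gamma(k, scale θ): mean = kθ, variance = kθ², so CV = 1/√k.
CV = SD/mean = 120/252 = 0.4762, hence k = 1/CV² = 4.41.
Then θ = mean/k = 252/4.41 = 57.1.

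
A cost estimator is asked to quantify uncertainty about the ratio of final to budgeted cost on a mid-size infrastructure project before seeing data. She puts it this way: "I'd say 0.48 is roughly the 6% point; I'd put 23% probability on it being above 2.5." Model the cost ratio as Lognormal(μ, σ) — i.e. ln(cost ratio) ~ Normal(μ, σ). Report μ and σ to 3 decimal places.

If T ~ Lognormal(μ,σ) then ln T ~ Normal(μ,σ), so the p-quantile of ln T is μ + z_p·σ.
ln(0.48) = -0.734 and ln(2.5) = 0.9163; z_{0.06} = -1.555, z_{0.77} = 0.7388.
σ = (0.9163 − -0.734)/(0.7388 − (-1.555)) = 0.719.
μ = -0.734 − (-1.555)·0.719 = 0.385.

μ ≈ 0.385, σ ≈ 0.719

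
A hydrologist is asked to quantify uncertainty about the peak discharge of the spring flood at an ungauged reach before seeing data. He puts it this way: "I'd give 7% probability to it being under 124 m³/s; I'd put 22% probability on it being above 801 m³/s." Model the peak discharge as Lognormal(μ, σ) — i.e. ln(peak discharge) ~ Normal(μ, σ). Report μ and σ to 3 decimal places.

μ ≈ 6.045, σ ≈ 0.830

If T ~ Lognormal(μ,σ) then ln T ~ Normal(μ,σ), so the p-quantile of ln T is μ + z_p·σ.
ln(124) = 4.82 and ln(801) = 6.686; z_{0.07} = -1.476, z_{0.78} = 0.7722.
σ = (6.686 − 4.82)/(0.7722 − (-1.476)) = 0.830.
μ = 4.82 − (-1.476)·0.830 = 6.045.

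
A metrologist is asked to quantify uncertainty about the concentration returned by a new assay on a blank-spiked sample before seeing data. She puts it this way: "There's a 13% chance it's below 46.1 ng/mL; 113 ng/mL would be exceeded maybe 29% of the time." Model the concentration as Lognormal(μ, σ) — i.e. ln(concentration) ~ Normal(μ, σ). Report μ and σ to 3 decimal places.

If T ~ Lognormal(μ,σ) then ln T ~ Normal(μ,σ), so the p-quantile of ln T is μ + z_p·σ.
ln(46.1) = 3.831 and ln(113) = 4.727; z_{0.13} = -1.126, z_{0.71} = 0.5534.
σ = (4.727 − 3.831)/(0.5534 − (-1.126)) = 0.534.
μ = 3.831 − (-1.126)·0.534 = 4.432.

μ ≈ 4.432, σ ≈ 0.534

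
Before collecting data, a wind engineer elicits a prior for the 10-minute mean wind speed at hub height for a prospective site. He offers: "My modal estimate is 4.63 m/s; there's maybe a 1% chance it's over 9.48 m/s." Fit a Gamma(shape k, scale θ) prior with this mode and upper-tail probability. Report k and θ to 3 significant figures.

k ≈ 10.5, θ ≈ 0.486

Gamma(k,θ) with k>1 has mode (k−1)θ, so θ = 4.63/(k−1).
Need P(X < 9.48) = 0.99 with θ tied to k this way. Start at k = 2, θ = 4.63: P(X<9.48) ≈ 0.607.
Too low — raise k to concentrate. Iterating converges to k ≈ 10.5.
Then θ = 4.63/(10.5−1) ≈ 0.486.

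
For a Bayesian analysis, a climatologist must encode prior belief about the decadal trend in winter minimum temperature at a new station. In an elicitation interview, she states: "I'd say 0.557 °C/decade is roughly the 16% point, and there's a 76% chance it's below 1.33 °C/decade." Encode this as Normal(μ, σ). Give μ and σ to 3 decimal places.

μ = 1.009, σ = 0.455

For Normal(μ,σ), the p-quantile is μ + z_p·σ. Here z_{0.16} = -0.9945, z_{0.76} = 0.7063.
So 0.557 = μ − 0.9945σ and 1.33 = μ + 0.7063σ.
Subtracting: σ = (1.33 − 0.557)/(0.7063 − (-0.9945)) = 0.455.
Then μ = 0.557 − (-0.9945)·0.455 = 1.009.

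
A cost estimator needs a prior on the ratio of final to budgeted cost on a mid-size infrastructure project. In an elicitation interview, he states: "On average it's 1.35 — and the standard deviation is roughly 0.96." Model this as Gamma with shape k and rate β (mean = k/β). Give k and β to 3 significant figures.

For Gamma(k, rate β): mean = k/β, variance = k/β², so CV = 1/√k.
CV = SD/mean = 0.96/1.35 = 0.7111, hence k = 1/CV² = 1.98.
Then β = k/mean = 1.98/1.35 = 1.46.

k ≈ 1.98, β ≈ 1.46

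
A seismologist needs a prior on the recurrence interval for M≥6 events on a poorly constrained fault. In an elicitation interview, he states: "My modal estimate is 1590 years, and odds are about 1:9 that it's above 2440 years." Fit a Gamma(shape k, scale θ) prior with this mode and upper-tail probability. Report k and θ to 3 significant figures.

k ≈ 11.2, θ ≈ 156

Gamma(k,θ) with k>1 has mode (k−1)θ, so θ = 1590/(k−1).
Need P(X < 2440) = 0.9 with θ tied to k this way. Start at k = 2, θ = 1590: P(X<2440) ≈ 0.454.
Too low — raise k to concentrate. Iterating converges to k ≈ 11.2.
Then θ = 1590/(11.2−1) ≈ 156.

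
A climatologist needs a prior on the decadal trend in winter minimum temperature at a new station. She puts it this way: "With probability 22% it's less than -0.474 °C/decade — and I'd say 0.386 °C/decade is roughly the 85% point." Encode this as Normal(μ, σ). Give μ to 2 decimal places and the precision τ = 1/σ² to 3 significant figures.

For Normal(μ,σ), the p-quantile is μ + z_p·σ. Here z_{0.22} = -0.7722, z_{0.85} = 1.036.
So -0.474 = μ − 0.7722σ and 0.386 = μ + 1.036σ.
Subtracting: σ = (0.386 − -0.474)/(1.036 − (-0.7722)) = 0.48.
Then μ = -0.474 − (-0.7722)·0.48 = -0.11.
Precision τ = 1/σ² = 1/0.4755² = 4.42.

μ = -0.11, τ = 4.42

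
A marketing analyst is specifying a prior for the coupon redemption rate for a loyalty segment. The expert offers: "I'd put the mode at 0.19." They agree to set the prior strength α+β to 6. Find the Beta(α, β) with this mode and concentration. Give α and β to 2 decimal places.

For α,β > 1 the Beta mode is (α−1)/(α+β−2). With α+β = 6, the mode is (α−1)/4.
Set (α−1)/4 = 0.19 → α = 1 + 0.19·4 = 1.76.
β = 6 − α = 4.24.

α = 1.76, β = 4.24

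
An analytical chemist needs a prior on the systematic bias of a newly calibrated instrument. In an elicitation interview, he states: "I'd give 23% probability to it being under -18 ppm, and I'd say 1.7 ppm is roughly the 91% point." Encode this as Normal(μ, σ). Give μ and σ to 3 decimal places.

μ = -11.001, σ = 9.473

For Normal(μ,σ), the p-quantile is μ + z_p·σ. Here z_{0.23} = -0.7388, z_{0.91} = 1.341.
So -18 = μ − 0.7388σ and 1.7 = μ + 1.341σ.
Subtracting: σ = (1.7 − -18)/(1.341 − (-0.7388)) = 9.473.
Then μ = -18 − (-0.7388)·9.473 = -11.001.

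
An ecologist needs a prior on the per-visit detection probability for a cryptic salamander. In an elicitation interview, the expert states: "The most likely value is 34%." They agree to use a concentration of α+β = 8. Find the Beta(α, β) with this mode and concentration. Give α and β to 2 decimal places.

For α,β > 1 the Beta mode is (α−1)/(α+β−2). With α+β = 8, the mode is (α−1)/6.
Set (α−1)/6 = 0.34 → α = 1 + 0.34·6 = 3.04.
β = 8 − α = 4.96.

α = 3.04, β = 4.96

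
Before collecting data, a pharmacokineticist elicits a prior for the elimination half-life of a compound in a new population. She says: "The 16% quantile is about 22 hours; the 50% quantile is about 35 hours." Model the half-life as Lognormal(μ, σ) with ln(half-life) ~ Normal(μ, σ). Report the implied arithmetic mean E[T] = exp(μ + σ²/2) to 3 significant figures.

If T ~ Lognormal(μ,σ) then ln T ~ Normal(μ,σ), so the p-quantile of ln T is μ + z_p·σ.
ln(22) = 3.091 and ln(35) = 3.555; z_{0.16} = -0.9945, z_{0.5} = 0.
σ = (3.555 − 3.091)/(0 − (-0.9945)) = 0.467.
μ = 3.091 − (-0.9945)·0.467 = 3.555.
E[T] = exp(μ + σ²/2) = exp(3.555 + 0.1090) = 39 hours.

E[T] ≈ 39 hours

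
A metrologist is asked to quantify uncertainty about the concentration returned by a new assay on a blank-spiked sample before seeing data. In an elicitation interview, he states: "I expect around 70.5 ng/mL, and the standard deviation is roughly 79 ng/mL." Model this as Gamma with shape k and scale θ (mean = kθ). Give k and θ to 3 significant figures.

For Gamma(k, scale θ): mean = kθ, variance = kθ², so CV = 1/√k.
CV = SD/mean = 79/70.5 = 1.121, hence k = 1/CV² = 0.796.
Then θ = mean/k = 70.5/0.796 = 88.5.

k ≈ 0.796, θ ≈ 88.5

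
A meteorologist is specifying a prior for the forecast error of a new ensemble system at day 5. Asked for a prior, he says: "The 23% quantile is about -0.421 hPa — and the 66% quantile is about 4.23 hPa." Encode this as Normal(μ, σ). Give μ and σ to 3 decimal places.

For Normal(μ,σ), the p-quantile is μ + z_p·σ. Here z_{0.23} = -0.7388, z_{0.66} = 0.4125.
So -0.421 = μ − 0.7388σ and 4.23 = μ + 0.4125σ.
Subtracting: σ = (4.23 − -0.421)/(0.4125 − (-0.7388)) = 4.040.
Then μ = -0.421 − (-0.7388)·4.040 = 2.564.

μ = 2.564, σ = 4.040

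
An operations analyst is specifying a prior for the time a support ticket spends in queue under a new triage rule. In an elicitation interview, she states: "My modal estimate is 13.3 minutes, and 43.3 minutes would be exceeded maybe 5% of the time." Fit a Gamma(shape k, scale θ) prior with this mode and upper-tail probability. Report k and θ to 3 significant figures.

Gamma(k,θ) with k>1 has mode (k−1)θ, so θ = 13.3/(k−1).
Need P(X < 43.3) = 0.95 with θ tied to k this way. Start at k = 2, θ = 13.3: P(X<43.3) ≈ 0.836.
Too low — raise k to concentrate. Iterating converges to k ≈ 2.88.
Then θ = 13.3/(2.88−1) ≈ 7.09.

k ≈ 2.88, θ ≈ 7.09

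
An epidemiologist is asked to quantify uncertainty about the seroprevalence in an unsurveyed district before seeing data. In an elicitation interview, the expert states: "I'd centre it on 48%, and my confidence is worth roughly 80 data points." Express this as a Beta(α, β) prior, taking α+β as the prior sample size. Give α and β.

α = 38.4, β = 41.6

Under the effective-sample-size interpretation, Beta(α, β) has prior mean α/(α+β) and prior sample size α+β.
So α+β = 80 and α/(α+β) = 0.48, giving α = 0.48·80 = 38.4 and β = 80 − 38.4 = 41.6.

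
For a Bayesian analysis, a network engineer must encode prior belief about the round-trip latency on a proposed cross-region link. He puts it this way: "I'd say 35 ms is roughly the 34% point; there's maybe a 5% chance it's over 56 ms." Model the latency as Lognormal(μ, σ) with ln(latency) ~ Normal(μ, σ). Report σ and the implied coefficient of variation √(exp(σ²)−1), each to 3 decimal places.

σ ≈ 0.228, CV ≈ 0.231

If T ~ Lognormal(μ,σ) then ln T ~ Normal(μ,σ), so the p-quantile of ln T is μ + z_p·σ.
ln(35) = 3.555 and ln(56) = 4.025; z_{0.34} = -0.4125, z_{0.95} = 1.645.
σ = (4.025 − 3.555)/(1.645 − (-0.4125)) = 0.228.
μ = 3.555 − (-0.4125)·0.228 = 3.650.
CV = √(exp(σ²)−1) = √(exp(0.0522)−1) = 0.231.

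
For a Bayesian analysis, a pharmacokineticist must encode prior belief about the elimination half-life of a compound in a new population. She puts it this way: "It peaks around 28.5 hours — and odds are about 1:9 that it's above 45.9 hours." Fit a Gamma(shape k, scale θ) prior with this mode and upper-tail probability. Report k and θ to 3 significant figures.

Gamma(k,θ) with k>1 has mode (k−1)θ, so θ = 28.5/(k−1).
Need P(X < 45.9) = 0.9 with θ tied to k this way. Start at k = 2, θ = 28.5: P(X<45.9) ≈ 0.478.
Too low — raise k to concentrate. Iterating converges to k ≈ 9.28.
Then θ = 28.5/(9.28−1) ≈ 3.44.

k ≈ 9.28, θ ≈ 3.44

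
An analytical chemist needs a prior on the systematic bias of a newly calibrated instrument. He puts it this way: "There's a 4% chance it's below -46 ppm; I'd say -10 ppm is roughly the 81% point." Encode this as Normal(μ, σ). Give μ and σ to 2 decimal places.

For Normal(μ,σ), the p-quantile is μ + z_p·σ. Here z_{0.04} = -1.751, z_{0.81} = 0.8779.
So -46 = μ − 1.751σ and -10 = μ + 0.8779σ.
Subtracting: σ = (-10 − -46)/(0.8779 − (-1.751)) = 13.70.
Then μ = -46 − (-1.751)·13.70 = -22.02.

μ = -22.02, σ = 13.70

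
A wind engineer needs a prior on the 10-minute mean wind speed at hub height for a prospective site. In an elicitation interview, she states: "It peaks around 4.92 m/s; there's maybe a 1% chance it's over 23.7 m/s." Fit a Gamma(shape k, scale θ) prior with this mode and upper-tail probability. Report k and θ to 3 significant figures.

Gamma(k,θ) with k>1 has mode (k−1)θ, so θ = 4.92/(k−1).
Need P(X < 23.7) = 0.99 with θ tied to k this way. Start at k = 2, θ = 4.92: P(X<23.7) ≈ 0.953.
Too low — raise k to concentrate. Iterating converges to k ≈ 2.6.
Then θ = 4.92/(2.6−1) ≈ 3.07.

k ≈ 2.6, θ ≈ 3.07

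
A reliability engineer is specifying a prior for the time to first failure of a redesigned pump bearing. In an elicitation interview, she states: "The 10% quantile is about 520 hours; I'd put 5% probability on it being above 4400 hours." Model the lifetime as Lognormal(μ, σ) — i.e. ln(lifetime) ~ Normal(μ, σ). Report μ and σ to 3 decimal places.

μ ≈ 7.189, σ ≈ 0.730

If T ~ Lognormal(μ,σ) then ln T ~ Normal(μ,σ), so the p-quantile of ln T is μ + z_p·σ.
ln(520) = 6.254 and ln(4400) = 8.389; z_{0.1} = -1.282, z_{0.95} = 1.645.
σ = (8.389 − 6.254)/(1.645 − (-1.282)) = 0.730.
μ = 6.254 − (-1.282)·0.730 = 7.189.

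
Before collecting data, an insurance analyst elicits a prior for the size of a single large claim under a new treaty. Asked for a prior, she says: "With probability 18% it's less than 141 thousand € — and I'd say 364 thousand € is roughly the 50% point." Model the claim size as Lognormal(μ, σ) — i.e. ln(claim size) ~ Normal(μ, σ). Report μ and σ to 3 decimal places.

If T ~ Lognormal(μ,σ) then ln T ~ Normal(μ,σ), so the p-quantile of ln T is μ + z_p·σ.
ln(141) = 4.949 and ln(364) = 5.897; z_{0.18} = -0.9154, z_{0.5} = 0.
σ = (5.897 − 4.949)/(0 − (-0.9154)) = 1.036.
μ = 4.949 − (-0.9154)·1.036 = 5.897.

μ ≈ 5.897, σ ≈ 1.036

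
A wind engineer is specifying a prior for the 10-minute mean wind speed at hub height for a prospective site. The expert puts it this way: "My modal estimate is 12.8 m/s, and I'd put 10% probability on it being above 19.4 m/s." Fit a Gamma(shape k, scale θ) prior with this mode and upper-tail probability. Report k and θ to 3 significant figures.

k ≈ 11.8, θ ≈ 1.19

Gamma(k,θ) with k>1 has mode (k−1)θ, so θ = 12.8/(k−1).
Need P(X < 19.4) = 0.9 with θ tied to k this way. Start at k = 2, θ = 12.8: P(X<19.4) ≈ 0.447.
Too low — raise k to concentrate. Iterating converges to k ≈ 11.8.
Then θ = 12.8/(11.8−1) ≈ 1.19.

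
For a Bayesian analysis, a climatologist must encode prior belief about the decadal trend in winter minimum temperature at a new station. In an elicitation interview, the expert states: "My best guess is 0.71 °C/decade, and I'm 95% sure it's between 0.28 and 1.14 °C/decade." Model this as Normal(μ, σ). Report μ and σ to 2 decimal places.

μ = 0.71, σ = 0.22

A symmetric 95% interval runs μ ± z·σ with z = 1.96.
Half-width = 0.43, so σ = 0.43/1.96 = 0.22.
μ is the stated best guess, 0.71.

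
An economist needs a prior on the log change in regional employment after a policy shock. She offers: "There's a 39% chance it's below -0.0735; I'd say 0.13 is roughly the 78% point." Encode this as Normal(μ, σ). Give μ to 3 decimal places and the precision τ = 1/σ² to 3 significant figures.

The p-quantile of Normal(μ,σ) is μ + z_p·σ, with z_{0.39} = -0.2793 and z_{0.78} = 0.7722.
Eliminate σ: μ = (z₂·x₁ − z₁·x₂)/(z₂ − z₁) = (0.7722·-0.0735 − (-0.2793)·0.13)/1.052 = -0.019.
Then σ = (x₂ − x₁)/(z₂ − z₁) = (0.13 − -0.0735)/1.052 = 0.194.
Precision τ = 1/σ² = 1/0.1935² = 26.7.

μ = -0.019, τ = 26.7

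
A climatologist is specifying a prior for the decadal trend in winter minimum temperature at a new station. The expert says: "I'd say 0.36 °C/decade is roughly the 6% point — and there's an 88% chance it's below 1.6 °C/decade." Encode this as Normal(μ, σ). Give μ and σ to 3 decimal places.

The p-quantile of Normal(μ,σ) is μ + z_p·σ, with z_{0.06} = -1.555 and z_{0.88} = 1.175.
Eliminate σ: μ = (z₂·x₁ − z₁·x₂)/(z₂ − z₁) = (1.175·0.36 − (-1.555)·1.6)/2.73 = 1.066.
Then σ = (x₂ − x₁)/(z₂ − z₁) = (1.6 − 0.36)/2.73 = 0.454.

μ = 1.066, σ = 0.454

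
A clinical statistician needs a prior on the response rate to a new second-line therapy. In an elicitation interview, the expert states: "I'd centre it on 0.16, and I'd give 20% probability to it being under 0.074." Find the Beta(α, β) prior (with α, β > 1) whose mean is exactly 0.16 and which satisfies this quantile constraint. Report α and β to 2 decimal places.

With mean 0.16 fixed, write α = 0.16s, β = 0.84s where s = α+β.
Need P(θ < 0.074) = 0.2 under Beta(0.16s, 0.84s). Normal approximation: (q−m)/√(m(1−m)/s) ≈ z_{0.2} = -0.842, so s ≈ 0.16·0.84·(-0.842)²/(0.074−0.16)² = 12.9.
At s = 12.9: P(θ<0.074) ≈ 0.202. Adjusting to match 0.2 gives s ≈ 13.04.
So α = 0.16·13.04 ≈ 2.09, β = 0.84·13.04 ≈ 10.95.

α ≈ 2.09, β ≈ 10.95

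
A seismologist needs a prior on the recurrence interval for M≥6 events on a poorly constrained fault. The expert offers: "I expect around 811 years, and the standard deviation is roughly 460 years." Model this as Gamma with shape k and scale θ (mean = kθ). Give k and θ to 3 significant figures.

For Gamma(k, scale θ): mean = kθ, variance = kθ², so CV = 1/√k.
CV = SD/mean = 460/811 = 0.5672, hence k = 1/CV² = 3.11.
Then θ = mean/k = 811/3.11 = 261.

k ≈ 3.11, θ ≈ 261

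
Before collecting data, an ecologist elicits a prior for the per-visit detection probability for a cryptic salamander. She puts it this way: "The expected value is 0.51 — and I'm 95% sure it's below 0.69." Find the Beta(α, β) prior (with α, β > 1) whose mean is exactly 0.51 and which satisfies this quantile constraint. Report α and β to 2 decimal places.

α ≈ 10.12, β ≈ 9.72

With mean 0.51 fixed, write α = 0.51s, β = 0.49s where s = α+β.
Need P(θ < 0.69) = 0.95 under Beta(0.51s, 0.49s). Normal approximation: (q−m)/√(m(1−m)/s) ≈ z_{0.95} = 1.64, so s ≈ 0.51·0.49·(1.64)²/(0.69−0.51)² = 20.9.
At s = 20.9: P(θ<0.69) ≈ 0.954. Adjusting to match 0.95 gives s ≈ 19.84.
So α = 0.51·19.84 ≈ 10.12, β = 0.49·19.84 ≈ 9.72.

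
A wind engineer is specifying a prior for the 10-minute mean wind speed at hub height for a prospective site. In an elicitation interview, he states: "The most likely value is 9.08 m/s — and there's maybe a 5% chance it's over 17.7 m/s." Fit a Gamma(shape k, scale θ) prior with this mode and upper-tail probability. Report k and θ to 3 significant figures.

Gamma(k,θ) with k>1 has mode (k−1)θ, so θ = 9.08/(k−1).
Need P(X < 17.7) = 0.95 with θ tied to k this way. Start at k = 2, θ = 9.08: P(X<17.7) ≈ 0.580.
Too low — raise k to concentrate. Iterating converges to k ≈ 7.23.
Then θ = 9.08/(7.23−1) ≈ 1.46.

k ≈ 7.23, θ ≈ 1.46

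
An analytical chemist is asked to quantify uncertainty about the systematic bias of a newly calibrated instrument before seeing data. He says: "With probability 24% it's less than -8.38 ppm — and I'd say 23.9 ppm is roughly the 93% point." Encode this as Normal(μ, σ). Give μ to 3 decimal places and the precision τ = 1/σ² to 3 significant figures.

For Normal(μ,σ), the p-quantile is μ + z_p·σ. Here z_{0.24} = -0.7063, z_{0.93} = 1.476.
So -8.38 = μ − 0.7063σ and 23.9 = μ + 1.476σ.
Subtracting: σ = (23.9 − -8.38)/(1.476 − (-0.7063)) = 14.793.
Then μ = -8.38 − (-0.7063)·14.793 = 2.068.
Precision τ = 1/σ² = 1/14.79² = 0.00457.

μ = 2.068, τ = 0.00457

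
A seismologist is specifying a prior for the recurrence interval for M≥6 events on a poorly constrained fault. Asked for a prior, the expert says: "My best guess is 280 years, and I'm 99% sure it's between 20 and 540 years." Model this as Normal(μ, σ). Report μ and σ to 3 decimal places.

A symmetric 99% interval runs μ ± z·σ with z = 2.576.
Half-width = 260, so σ = 260/2.576 = 100.938.
μ is the stated best guess, 280.000.

μ = 280.000, σ = 100.938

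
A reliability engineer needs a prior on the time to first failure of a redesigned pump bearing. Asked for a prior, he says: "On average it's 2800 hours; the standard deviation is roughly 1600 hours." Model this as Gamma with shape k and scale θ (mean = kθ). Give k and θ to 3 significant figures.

k ≈ 3.06, θ ≈ 914

For Gamma(k, scale θ): mean = kθ, variance = kθ², so CV = 1/√k.
CV = SD/mean = 1600/2800 = 0.5714, hence k = 1/CV² = 3.06.
Then θ = mean/k = 2800/3.06 = 914.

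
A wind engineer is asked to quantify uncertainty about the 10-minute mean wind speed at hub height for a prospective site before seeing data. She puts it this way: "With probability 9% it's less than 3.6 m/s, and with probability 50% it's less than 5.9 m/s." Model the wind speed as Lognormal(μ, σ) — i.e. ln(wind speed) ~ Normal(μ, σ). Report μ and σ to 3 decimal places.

If T ~ Lognormal(μ,σ) then ln T ~ Normal(μ,σ), so the p-quantile of ln T is μ + z_p·σ.
ln(3.6) = 1.281 and ln(5.9) = 1.775; z_{0.09} = -1.341, z_{0.5} = 0.
σ = (1.775 − 1.281)/(0 − (-1.341)) = 0.368.
μ = 1.281 − (-1.341)·0.368 = 1.775.

μ ≈ 1.775, σ ≈ 0.368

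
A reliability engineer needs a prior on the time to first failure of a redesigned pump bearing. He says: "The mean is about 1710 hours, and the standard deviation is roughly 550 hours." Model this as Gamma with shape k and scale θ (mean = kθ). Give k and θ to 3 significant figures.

k ≈ 9.67, θ ≈ 177

For Gamma(k, scale θ): mean = kθ, variance = kθ², so CV = 1/√k.
CV = SD/mean = 550/1710 = 0.3216, hence k = 1/CV² = 9.67.
Then θ = mean/k = 1710/9.67 = 177.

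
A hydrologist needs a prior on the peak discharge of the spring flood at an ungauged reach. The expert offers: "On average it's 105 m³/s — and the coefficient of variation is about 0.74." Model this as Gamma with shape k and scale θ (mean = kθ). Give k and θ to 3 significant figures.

k ≈ 1.83, θ ≈ 57.5

For Gamma(k, scale θ): mean = kθ, variance = kθ², so CV = 1/√k.
CV = 0.74, hence k = 1/CV² = 1.83.
Then θ = mean/k = 105/1.83 = 57.5.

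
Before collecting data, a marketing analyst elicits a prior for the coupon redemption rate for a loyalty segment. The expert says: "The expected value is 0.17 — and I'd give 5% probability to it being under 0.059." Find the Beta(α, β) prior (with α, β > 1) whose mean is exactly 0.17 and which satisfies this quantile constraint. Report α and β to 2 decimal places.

α ≈ 3.63, β ≈ 17.72

With mean 0.17 fixed, write α = 0.17s, β = 0.83s where s = α+β.
Need P(θ < 0.059) = 0.05 under Beta(0.17s, 0.83s). Normal approximation: (q−m)/√(m(1−m)/s) ≈ z_{0.05} = -1.64, so s ≈ 0.17·0.83·(-1.64)²/(0.059−0.17)² = 31.0.
At s = 31.0: P(θ<0.059) ≈ 0.021. Adjusting to match 0.05 gives s ≈ 21.35.
So α = 0.17·21.35 ≈ 3.63, β = 0.83·21.35 ≈ 17.72.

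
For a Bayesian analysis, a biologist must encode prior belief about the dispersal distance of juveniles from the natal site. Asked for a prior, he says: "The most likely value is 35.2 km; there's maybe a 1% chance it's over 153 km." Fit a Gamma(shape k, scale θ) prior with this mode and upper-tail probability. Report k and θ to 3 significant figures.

k ≈ 2.89, θ ≈ 18.6

Gamma(k,θ) with k>1 has mode (k−1)θ, so θ = 35.2/(k−1).
Need P(X < 153) = 0.99 with θ tied to k this way. Start at k = 2, θ = 35.2: P(X<153) ≈ 0.931.
Too low — raise k to concentrate. Iterating converges to k ≈ 2.89.
Then θ = 35.2/(2.89−1) ≈ 18.6.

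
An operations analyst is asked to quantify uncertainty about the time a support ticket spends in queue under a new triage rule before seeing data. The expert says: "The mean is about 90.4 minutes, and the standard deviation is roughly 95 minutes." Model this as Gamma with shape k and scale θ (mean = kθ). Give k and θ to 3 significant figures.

k ≈ 0.906, θ ≈ 99.8

For Gamma(k, scale θ): mean = kθ, variance = kθ², so CV = 1/√k.
CV = SD/mean = 95/90.4 = 1.051, hence k = 1/CV² = 0.906.
Then θ = mean/k = 90.4/0.906 = 99.8.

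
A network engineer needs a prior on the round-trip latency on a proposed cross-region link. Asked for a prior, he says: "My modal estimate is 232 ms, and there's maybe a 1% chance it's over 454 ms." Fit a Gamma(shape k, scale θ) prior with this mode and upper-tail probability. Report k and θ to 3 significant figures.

Gamma(k,θ) with k>1 has mode (k−1)θ, so θ = 232/(k−1).
Need P(X < 454) = 0.99 with θ tied to k this way. Start at k = 2, θ = 232: P(X<454) ≈ 0.582.
Too low — raise k to concentrate. Iterating converges to k ≈ 11.9.
Then θ = 232/(11.9−1) ≈ 21.2.

k ≈ 11.9, θ ≈ 21.2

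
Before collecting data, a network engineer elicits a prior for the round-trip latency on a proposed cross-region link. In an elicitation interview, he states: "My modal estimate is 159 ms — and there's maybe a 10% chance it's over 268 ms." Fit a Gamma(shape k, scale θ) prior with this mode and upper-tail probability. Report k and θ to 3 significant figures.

k ≈ 7.94, θ ≈ 22.9

Gamma(k,θ) with k>1 has mode (k−1)θ, so θ = 159/(k−1).
Need P(X < 268) = 0.9 with θ tied to k this way. Start at k = 2, θ = 159: P(X<268) ≈ 0.502.
Too low — raise k to concentrate. Iterating converges to k ≈ 7.94.
Then θ = 159/(7.94−1) ≈ 22.9.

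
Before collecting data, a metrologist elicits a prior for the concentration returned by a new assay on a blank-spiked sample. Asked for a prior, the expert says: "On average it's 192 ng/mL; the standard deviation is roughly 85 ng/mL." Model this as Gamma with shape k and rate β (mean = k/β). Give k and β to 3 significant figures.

k ≈ 5.1, β ≈ 0.0266

For Gamma(k, rate β): mean = k/β, variance = k/β², so CV = 1/√k.
CV = SD/mean = 85/192 = 0.4427, hence k = 1/CV² = 5.1.
Then β = k/mean = 5.1/192 = 0.0266.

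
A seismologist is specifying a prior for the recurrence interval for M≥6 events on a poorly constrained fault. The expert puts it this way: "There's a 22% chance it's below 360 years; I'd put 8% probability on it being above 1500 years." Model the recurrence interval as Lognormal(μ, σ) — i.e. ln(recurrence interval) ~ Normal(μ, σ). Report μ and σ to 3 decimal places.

μ ≈ 6.392, σ ≈ 0.655

If T ~ Lognormal(μ,σ) then ln T ~ Normal(μ,σ), so the p-quantile of ln T is μ + z_p·σ.
ln(360) = 5.886 and ln(1500) = 7.313; z_{0.22} = -0.7722, z_{0.92} = 1.405.
σ = (7.313 − 5.886)/(1.405 − (-0.7722)) = 0.655.
μ = 5.886 − (-0.7722)·0.655 = 6.392.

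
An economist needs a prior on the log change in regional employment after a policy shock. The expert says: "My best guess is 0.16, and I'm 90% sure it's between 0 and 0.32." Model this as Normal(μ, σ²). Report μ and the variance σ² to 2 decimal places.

μ = 0.16, σ² = 0.01

A symmetric 90% interval runs μ ± z·σ with z = 1.645.
Half-width = 0.16, so σ = 0.16/1.645 = 0.097 and σ² = 0.01.
μ is the stated best guess, 0.16.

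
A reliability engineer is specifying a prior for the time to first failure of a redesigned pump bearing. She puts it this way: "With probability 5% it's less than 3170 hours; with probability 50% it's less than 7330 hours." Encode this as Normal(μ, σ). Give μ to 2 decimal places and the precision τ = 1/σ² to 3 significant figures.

For Normal(μ,σ), the p-quantile is μ + z_p·σ. Here z_{0.05} = -1.645, z_{0.5} = 0.
So 3170 = μ − 1.645σ and 7330 = μ + 0σ.
Subtracting: σ = (7330 − 3170)/(0 − (-1.645)) = 2529.10.
Then μ = 3170 − (-1.645)·2529.10 = 7330.00.
Precision τ = 1/σ² = 1/2529² = 1.56e-07.

μ = 7330.00, τ = 1.56e-07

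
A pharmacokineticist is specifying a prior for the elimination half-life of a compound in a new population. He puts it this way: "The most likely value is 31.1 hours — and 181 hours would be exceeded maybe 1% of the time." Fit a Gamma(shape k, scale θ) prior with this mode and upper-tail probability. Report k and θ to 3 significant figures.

k ≈ 2.21, θ ≈ 25.8

Gamma(k,θ) with k>1 has mode (k−1)θ, so θ = 31.1/(k−1).
Need P(X < 181) = 0.99 with θ tied to k this way. Start at k = 2, θ = 31.1: P(X<181) ≈ 0.980.
Too low — raise k to concentrate. Iterating converges to k ≈ 2.21.
Then θ = 31.1/(2.21−1) ≈ 25.8.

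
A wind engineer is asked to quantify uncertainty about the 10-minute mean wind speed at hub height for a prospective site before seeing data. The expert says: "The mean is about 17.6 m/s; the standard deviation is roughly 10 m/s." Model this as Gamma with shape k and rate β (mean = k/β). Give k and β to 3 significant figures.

For Gamma(k, rate β): mean = k/β, variance = k/β², so CV = 1/√k.
CV = SD/mean = 10/17.6 = 0.5682, hence k = 1/CV² = 3.1.
Then β = k/mean = 3.1/17.6 = 0.176.

k ≈ 3.1, β ≈ 0.176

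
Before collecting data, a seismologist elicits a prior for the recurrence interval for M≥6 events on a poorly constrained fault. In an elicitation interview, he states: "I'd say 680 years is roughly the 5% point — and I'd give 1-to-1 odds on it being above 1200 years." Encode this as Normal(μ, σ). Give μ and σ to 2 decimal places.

μ = 1200.00, σ = 316.14

For Normal(μ,σ), the p-quantile is μ + z_p·σ. Here z_{0.05} = -1.645, z_{0.5} = 0.
So 680 = μ − 1.645σ and 1200 = μ + 0σ.
Subtracting: σ = (1200 − 680)/(0 − (-1.645)) = 316.14.
Then μ = 680 − (-1.645)·316.14 = 1200.00.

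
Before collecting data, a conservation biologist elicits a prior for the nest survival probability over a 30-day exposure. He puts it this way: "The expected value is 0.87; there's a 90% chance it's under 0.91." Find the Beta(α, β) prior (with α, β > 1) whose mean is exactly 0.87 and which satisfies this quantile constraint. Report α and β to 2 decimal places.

With mean 0.87 fixed, write α = 0.87s, β = 0.13s where s = α+β.
Need P(θ < 0.91) = 0.9 under Beta(0.87s, 0.13s). Normal approximation: (q−m)/√(m(1−m)/s) ≈ z_{0.9} = 1.28, so s ≈ 0.87·0.13·(1.28)²/(0.91−0.87)² = 116.1.
At s = 116.1: P(θ<0.91) ≈ 0.911. Adjusting to match 0.9 gives s ≈ 105.99.
So α = 0.87·105.99 ≈ 92.21, β = 0.13·105.99 ≈ 13.78.

α ≈ 92.21, β ≈ 13.78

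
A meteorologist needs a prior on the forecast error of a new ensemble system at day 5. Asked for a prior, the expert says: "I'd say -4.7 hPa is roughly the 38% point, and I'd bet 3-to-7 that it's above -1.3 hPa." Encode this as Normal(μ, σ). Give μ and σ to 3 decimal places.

For Normal(μ,σ), the p-quantile is μ + z_p·σ. Here z_{0.38} = -0.3055, z_{0.7} = 0.5244.
So -4.7 = μ − 0.3055σ and -1.3 = μ + 0.5244σ.
Subtracting: σ = (-1.3 − -4.7)/(0.5244 − (-0.3055)) = 4.097.
Then μ = -4.7 − (-0.3055)·4.097 = -3.448.

μ = -3.448, σ = 4.097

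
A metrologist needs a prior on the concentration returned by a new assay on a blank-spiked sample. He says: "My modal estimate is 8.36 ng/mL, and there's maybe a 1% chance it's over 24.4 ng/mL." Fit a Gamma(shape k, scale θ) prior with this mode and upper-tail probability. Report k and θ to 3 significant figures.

Gamma(k,θ) with k>1 has mode (k−1)θ, so θ = 8.36/(k−1).
Need P(X < 24.4) = 0.99 with θ tied to k this way. Start at k = 2, θ = 8.36: P(X<24.4) ≈ 0.788.
Too low — raise k to concentrate. Iterating converges to k ≈ 4.95.
Then θ = 8.36/(4.95−1) ≈ 2.12.

k ≈ 4.95, θ ≈ 2.12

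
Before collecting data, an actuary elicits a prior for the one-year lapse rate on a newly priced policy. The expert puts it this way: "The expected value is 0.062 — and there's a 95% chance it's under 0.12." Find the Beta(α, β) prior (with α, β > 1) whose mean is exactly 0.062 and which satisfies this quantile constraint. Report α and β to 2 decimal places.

With mean 0.062 fixed, write α = 0.062s, β = 0.938s where s = α+β.
Need P(θ < 0.12) = 0.95 under Beta(0.062s, 0.938s). Normal approximation: (q−m)/√(m(1−m)/s) ≈ z_{0.95} = 1.64, so s ≈ 0.062·0.938·(1.64)²/(0.12−0.062)² = 46.8.
At s = 46.8: P(θ<0.12) ≈ 0.932. Adjusting to match 0.95 gives s ≈ 59.62.
So α = 0.062·59.62 ≈ 3.70, β = 0.938·59.62 ≈ 55.93.

α ≈ 3.70, β ≈ 55.93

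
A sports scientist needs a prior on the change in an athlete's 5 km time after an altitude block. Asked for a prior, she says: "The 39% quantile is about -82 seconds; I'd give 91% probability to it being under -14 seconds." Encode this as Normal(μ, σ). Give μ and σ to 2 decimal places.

For Normal(μ,σ), the p-quantile is μ + z_p·σ. Here z_{0.39} = -0.2793, z_{0.91} = 1.341.
So -82 = μ − 0.2793σ and -14 = μ + 1.341σ.
Subtracting: σ = (-14 − -82)/(1.341 − (-0.2793)) = 41.97.
Then μ = -82 − (-0.2793)·41.97 = -70.28.

μ = -70.28, σ = 41.97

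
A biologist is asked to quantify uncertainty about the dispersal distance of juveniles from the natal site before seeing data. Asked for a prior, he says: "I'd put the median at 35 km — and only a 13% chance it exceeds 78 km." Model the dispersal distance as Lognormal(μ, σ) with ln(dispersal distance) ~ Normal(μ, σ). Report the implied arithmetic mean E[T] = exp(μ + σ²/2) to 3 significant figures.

E[T] ≈ 45.1 km

If T ~ Lognormal(μ,σ) then ln T ~ Normal(μ,σ), so the p-quantile of ln T is μ + z_p·σ.
ln(35) = 3.555 and ln(78) = 4.357; z_{0.5} = 0, z_{0.87} = 1.126.
σ = (4.357 − 3.555)/(1.126 − (0)) = 0.711.
μ = 3.555 − (0)·0.711 = 3.555.
E[T] = exp(μ + σ²/2) = exp(3.555 + 0.2531) = 45.1 km.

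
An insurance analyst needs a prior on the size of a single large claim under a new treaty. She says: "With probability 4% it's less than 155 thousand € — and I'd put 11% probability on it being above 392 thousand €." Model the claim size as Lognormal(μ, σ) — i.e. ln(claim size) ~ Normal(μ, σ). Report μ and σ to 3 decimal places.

μ ≈ 5.589, σ ≈ 0.312

If T ~ Lognormal(μ,σ) then ln T ~ Normal(μ,σ), so the p-quantile of ln T is μ + z_p·σ.
ln(155) = 5.043 and ln(392) = 5.971; z_{0.04} = -1.751, z_{0.89} = 1.227.
σ = (5.971 − 5.043)/(1.227 − (-1.751)) = 0.312.
μ = 5.043 − (-1.751)·0.312 = 5.589.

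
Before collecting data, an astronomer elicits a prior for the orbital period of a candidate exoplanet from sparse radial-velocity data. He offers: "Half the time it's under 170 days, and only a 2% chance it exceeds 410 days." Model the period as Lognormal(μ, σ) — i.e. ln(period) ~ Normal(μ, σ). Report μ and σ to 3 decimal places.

μ ≈ 5.136, σ ≈ 0.429

If T ~ Lognormal(μ,σ) then ln T ~ Normal(μ,σ), so the p-quantile of ln T is μ + z_p·σ.
ln(170) = 5.136 and ln(410) = 6.016; z_{0.5} = 0, z_{0.98} = 2.054.
σ = (6.016 − 5.136)/(2.054 − (0)) = 0.429.
μ = 5.136 − (0)·0.429 = 5.136.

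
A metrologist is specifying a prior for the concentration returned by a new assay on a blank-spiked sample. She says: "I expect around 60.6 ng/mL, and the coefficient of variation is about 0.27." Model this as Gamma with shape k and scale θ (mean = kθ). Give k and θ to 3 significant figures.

For Gamma(k, scale θ): mean = kθ, variance = kθ², so CV = 1/√k.
CV = 0.27, hence k = 1/CV² = 13.7.
Then θ = mean/k = 60.6/13.7 = 4.42.

k ≈ 13.7, θ ≈ 4.42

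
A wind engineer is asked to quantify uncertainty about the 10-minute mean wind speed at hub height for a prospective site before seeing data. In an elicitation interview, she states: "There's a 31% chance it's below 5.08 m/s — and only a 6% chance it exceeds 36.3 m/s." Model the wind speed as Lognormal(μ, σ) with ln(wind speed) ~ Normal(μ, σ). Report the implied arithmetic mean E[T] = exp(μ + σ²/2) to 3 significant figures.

If T ~ Lognormal(μ,σ) then ln T ~ Normal(μ,σ), so the p-quantile of ln T is μ + z_p·σ.
ln(5.08) = 1.625 and ln(36.3) = 3.592; z_{0.31} = -0.4959, z_{0.94} = 1.555.
σ = (3.592 − 1.625)/(1.555 − (-0.4959)) = 0.959.
μ = 1.625 − (-0.4959)·0.959 = 2.101.
E[T] = exp(μ + σ²/2) = exp(2.101 + 0.4598) = 12.9 m/s.

E[T] ≈ 12.9 m/s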